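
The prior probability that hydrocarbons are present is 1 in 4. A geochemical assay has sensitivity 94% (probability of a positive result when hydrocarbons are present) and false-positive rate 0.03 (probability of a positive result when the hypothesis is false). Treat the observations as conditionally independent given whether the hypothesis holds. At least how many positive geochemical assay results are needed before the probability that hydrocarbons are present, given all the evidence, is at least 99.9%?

Prior odds = 0.25/0.75 = 1/3.
Likelihood ratio of a positive result = 0.94/0.03 = 94/3.
Target posterior odds = 0.999/0.001 = 999.
Need (1/3) × (94/3)ⁿ ≥ 999, i.e. (94/3)ⁿ ≥ 2997.
(94/3)² = 8836/9 falls short of 2997 but (94/3)³ = 830584/27 reaches it, so n = 3.

3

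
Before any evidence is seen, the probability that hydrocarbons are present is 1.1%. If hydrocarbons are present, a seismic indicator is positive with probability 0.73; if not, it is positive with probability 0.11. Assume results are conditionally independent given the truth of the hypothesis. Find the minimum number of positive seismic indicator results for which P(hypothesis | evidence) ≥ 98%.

Prior odds: 0.011 ÷ 0.989 = 11/989.
Likelihood ratio of a positive = 0.73/0.11 = 73/11.
Target odds: 0.98 ÷ 0.02 = 49.
Need (11/989) × (73/11)ⁿ ≥ 49, i.e. (73/11)ⁿ ≥ 48461/11.
(73/11)⁴ = 28398241/14641 falls short of 48461/11 but (73/11)⁵ ≈12872.1 reaches it, so n = 5.

5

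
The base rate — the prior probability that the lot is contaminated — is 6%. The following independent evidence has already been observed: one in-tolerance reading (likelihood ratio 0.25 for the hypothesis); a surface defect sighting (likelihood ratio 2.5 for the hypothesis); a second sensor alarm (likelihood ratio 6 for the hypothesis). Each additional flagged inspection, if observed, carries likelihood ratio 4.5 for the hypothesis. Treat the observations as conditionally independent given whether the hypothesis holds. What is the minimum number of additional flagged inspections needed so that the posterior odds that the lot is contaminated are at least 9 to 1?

Prior odds = 0.06/0.94 = 3/47.
Combined Bayes factor of the evidence already in hand = 0.25 × 2.5 × 6 = 3.75.
Odds after that evidence = (3/47) × 3.75 = 45/188.
Target odds = 9.
Need 4.5ⁿ ≥ 9 ÷ (45/188) = 37.6.
4.5² = 20.25 falls short of 37.6 but 4.5³ = 91.125 reaches it, so n = 3.

3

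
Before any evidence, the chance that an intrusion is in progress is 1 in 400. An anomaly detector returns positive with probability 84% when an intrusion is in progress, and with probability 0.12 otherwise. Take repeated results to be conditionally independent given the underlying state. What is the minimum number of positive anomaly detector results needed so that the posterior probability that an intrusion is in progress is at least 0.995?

Prior odds = 0.0025/0.9975 = 1/399.
Likelihood ratio of a positive result = 0.84/0.12 = 7.
Target odds: 0.995 ÷ 0.005 = 199.
Need (1/399) × 7ⁿ ≥ 199, i.e. 7ⁿ ≥ 79401.
7⁵ = 16807 falls short of 79401 but 7⁶ = 117649 reaches it, so n = 6.

6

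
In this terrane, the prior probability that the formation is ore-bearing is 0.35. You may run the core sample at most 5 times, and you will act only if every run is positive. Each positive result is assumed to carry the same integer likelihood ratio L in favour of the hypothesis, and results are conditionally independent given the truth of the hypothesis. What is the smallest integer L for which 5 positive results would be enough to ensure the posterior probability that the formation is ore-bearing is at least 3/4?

2

Prior odds = 0.35/0.65 = 7/13.
Target odds = 0.75/0.25 = 3.
Need L⁵ ≥ 3 ÷ (7/13) = 39/7.
1⁵ = 1 < 39/7 ≤ 32 = 2⁵, so L = 2.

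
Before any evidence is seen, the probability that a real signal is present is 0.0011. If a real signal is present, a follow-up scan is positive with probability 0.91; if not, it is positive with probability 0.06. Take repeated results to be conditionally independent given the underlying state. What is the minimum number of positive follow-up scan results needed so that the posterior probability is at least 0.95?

4

Prior odds: 0.0011 ÷ 0.9989 = 11/9989.
Likelihood ratio of a positive = 0.91/0.06 = 91/6.
Target posterior odds = 0.95/0.05 = 19.
Need (11/9989) × (91/6)ⁿ ≥ 19, i.e. (91/6)ⁿ ≥ 189791/11.
(91/6)³ = 753571/216 falls short of 189791/11 but (91/6)⁴ = 68574961/1296 reaches it, so n = 4.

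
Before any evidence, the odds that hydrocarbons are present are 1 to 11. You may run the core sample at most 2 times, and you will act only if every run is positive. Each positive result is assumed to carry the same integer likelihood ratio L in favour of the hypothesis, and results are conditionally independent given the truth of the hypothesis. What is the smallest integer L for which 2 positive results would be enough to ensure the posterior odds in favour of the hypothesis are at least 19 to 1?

Prior odds = 1/11.
Target odds = 19.
Need L² ≥ 19 ÷ (1/11) = 209.
14² = 196 < 209 ≤ 225 = 15², so L = 15.

15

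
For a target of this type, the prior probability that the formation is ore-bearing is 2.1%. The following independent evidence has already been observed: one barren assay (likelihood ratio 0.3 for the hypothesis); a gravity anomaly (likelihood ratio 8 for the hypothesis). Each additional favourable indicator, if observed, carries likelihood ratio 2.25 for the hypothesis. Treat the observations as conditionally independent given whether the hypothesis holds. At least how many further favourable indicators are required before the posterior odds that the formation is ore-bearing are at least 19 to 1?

Prior odds = 0.021/0.979 = 21/979.
Combined Bayes factor of the evidence already in hand = 0.3 × 8 = 2.4.
Odds after that evidence = (21/979) × 2.4 = 252/4895.
Target odds = 19.
Need 2.25ⁿ ≥ 19 ÷ (252/4895) = 93005/252.
2.25⁷ = 4782969/16384 falls short of 93005/252 but 2.25⁸ = 43046721/65536 reaches it, so n = 8.

8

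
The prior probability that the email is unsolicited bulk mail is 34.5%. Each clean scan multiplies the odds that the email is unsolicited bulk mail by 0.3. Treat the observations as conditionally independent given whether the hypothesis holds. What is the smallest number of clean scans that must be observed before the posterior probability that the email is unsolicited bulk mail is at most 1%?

4

Prior odds: 0.345 ÷ 0.655 = 69/131.
Likelihood ratio per clean scan = 0.3.
Target odds: 0.01 ÷ 0.99 = 1/99.
Need (69/131) × 0.3ⁿ ≤ 1/99, i.e. 0.3ⁿ ≤ 131/6831.
0.3³ = 0.027 is still above 131/6831 but 0.3⁴ = 0.0081 is at or below it, so n = 4.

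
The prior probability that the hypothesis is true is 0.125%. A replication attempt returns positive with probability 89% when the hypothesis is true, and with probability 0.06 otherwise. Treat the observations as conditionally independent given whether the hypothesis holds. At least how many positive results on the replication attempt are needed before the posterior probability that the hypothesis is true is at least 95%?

Prior odds: 0.00125 ÷ 0.99875 = 1/799.
Likelihood ratio of a positive result = 0.89/0.06 = 89/6.
Target posterior odds = 0.95/0.05 = 19.
Require (89/6)ⁿ ≥ 19 ÷ (1/799) = 15181.
(89/6)³ = 704969/216 falls short of 15181 but (89/6)⁴ = 62742241/1296 reaches it, so n = 4.

4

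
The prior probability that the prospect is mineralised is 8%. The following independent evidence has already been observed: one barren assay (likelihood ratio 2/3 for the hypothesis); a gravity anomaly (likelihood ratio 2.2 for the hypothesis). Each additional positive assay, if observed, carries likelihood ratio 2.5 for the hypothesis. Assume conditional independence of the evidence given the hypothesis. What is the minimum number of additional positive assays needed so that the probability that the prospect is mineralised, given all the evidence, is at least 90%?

5

Prior odds = 0.08/0.92 = 2/23.
Combined Bayes factor of the evidence already in hand = (2/3) × 2.2 = 22/15.
Odds after that evidence = (2/23) × 22/15 = 44/345.
Target odds = 0.9/0.1 = 9.
Need 2.5ⁿ ≥ 9 ÷ (44/345) = 3105/44.
2.5⁴ = 39.0625 falls short of 3105/44 but 2.5⁵ = 97.65625 reaches it, so n = 5.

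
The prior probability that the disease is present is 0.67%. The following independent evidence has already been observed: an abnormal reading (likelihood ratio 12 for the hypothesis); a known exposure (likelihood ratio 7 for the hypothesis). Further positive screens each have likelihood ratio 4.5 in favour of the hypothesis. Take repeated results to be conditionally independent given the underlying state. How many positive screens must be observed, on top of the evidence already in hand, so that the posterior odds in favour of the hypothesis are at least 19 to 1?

Prior odds = 0.0067/0.9933 = 67/9933.
Combined Bayes factor of the evidence already in hand = 12 × 7 = 84.
Odds after that evidence = (67/9933) × 84 = 268/473.
Target odds = 19.
Need 4.5ⁿ ≥ 19 ÷ (268/473) = 8987/268.
4.5² = 20.25 falls short of 8987/268 but 4.5³ = 91.125 reaches it, so n = 3.

3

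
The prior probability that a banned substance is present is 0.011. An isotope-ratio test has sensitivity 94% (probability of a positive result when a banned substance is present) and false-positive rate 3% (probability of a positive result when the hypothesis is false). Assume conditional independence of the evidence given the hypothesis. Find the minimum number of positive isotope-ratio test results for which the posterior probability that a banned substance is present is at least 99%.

3

Prior odds = 0.011/0.989 = 11/989.
Likelihood ratio of a positive result = 0.94/0.03 = 94/3.
Target odds: 0.99 ÷ 0.01 = 99.
Need (11/989) × (94/3)ⁿ ≥ 99, i.e. (94/3)ⁿ ≥ 8901.
(94/3)² = 8836/9 falls short of 8901 but (94/3)³ = 830584/27 reaches it, so n = 3.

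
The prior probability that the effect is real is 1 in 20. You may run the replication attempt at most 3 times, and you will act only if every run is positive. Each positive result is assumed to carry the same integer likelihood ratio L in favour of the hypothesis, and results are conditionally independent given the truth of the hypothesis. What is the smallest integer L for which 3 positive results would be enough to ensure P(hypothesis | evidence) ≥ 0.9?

6

Prior odds = 0.05/0.95 = 1/19.
Target odds = 0.9/0.1 = 9.
Need L³ ≥ 9 ÷ (1/19) = 171.
5³ = 125 < 171 ≤ 216 = 6³, so L = 6.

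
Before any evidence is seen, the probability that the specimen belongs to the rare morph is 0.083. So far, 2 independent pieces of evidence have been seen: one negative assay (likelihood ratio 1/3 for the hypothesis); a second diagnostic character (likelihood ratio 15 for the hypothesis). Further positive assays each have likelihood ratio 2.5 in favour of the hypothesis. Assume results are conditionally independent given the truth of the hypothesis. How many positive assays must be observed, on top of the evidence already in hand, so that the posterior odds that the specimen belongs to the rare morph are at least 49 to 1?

6

Prior odds = 0.083/0.917 = 83/917.
Combined Bayes factor of the evidence already in hand = (1/3) × 15 = 5.
Odds after that evidence = (83/917) × 5 = 415/917.
Target odds = 49.
Need 2.5ⁿ ≥ 49 ÷ (415/917) = 44933/415.
2.5⁵ = 97.65625 falls short of 44933/415 but 2.5⁶ = 244.140625 reaches it, so n = 6.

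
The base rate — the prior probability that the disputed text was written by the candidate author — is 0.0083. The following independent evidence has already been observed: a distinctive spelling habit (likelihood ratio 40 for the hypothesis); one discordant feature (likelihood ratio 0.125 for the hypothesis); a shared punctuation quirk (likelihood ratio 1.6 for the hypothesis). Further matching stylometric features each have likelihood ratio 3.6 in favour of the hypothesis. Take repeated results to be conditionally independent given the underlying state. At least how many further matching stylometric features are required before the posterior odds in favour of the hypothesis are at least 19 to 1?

Prior odds = 0.0083/0.9917 = 83/9917.
Combined Bayes factor of the evidence already in hand = 40 × 0.125 × 1.6 = 8.
Odds after that evidence = (83/9917) × 8 = 664/9917.
Target odds = 19.
Need 3.6ⁿ ≥ 19 ÷ (664/9917) = 188423/664.
3.6⁴ = 167.9616 falls short of 188423/664 but 3.6⁵ = 604.66176 reaches it, so n = 5.

5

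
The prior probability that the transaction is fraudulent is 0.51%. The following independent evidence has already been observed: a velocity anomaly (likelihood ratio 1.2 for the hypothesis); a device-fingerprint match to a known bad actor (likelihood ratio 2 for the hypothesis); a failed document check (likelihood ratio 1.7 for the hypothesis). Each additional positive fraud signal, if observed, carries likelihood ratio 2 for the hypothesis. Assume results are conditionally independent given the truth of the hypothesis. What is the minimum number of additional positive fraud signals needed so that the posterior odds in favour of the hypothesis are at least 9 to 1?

Prior odds = 0.0051/0.9949 = 51/9949.
Combined Bayes factor of the evidence already in hand = 1.2 × 2 × 1.7 = 4.08.
Odds after that evidence = (51/9949) × 4.08 = 5202/248725.
Target odds = 9.
Need 2ⁿ ≥ 9 ÷ (5202/248725) = 248725/578.
2⁸ = 256 falls short of 248725/578 but 2⁹ = 512 reaches it, so n = 9.

9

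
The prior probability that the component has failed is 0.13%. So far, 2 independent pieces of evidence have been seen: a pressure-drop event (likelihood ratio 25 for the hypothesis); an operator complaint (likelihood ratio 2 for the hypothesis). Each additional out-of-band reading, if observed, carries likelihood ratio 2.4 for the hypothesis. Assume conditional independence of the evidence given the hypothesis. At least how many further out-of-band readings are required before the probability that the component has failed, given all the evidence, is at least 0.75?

Prior odds = 0.0013/0.9987 = 13/9987.
Combined Bayes factor of the evidence already in hand = 25 × 2 = 50.
Odds after that evidence = (13/9987) × 50 = 650/9987.
Target odds = 0.75/0.25 = 3.
Need 2.4ⁿ ≥ 3 ÷ (650/9987) = 29961/650.
2.4⁴ = 33.1776 falls short of 29961/650 but 2.4⁵ = 79.62624 reaches it, so n = 5.

5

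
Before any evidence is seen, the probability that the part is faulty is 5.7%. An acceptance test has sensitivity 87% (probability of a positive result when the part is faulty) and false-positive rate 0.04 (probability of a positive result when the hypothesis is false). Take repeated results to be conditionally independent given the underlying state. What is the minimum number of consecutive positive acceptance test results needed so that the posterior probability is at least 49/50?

Prior odds: 0.057 ÷ 0.943 = 57/943.
Likelihood ratio of a positive result = 0.87/0.04 = 21.75.
Target odds: 0.98 ÷ 0.02 = 49.
Require 21.75ⁿ ≥ 49 ÷ (57/943) = 46207/57.
21.75² = 473.0625 falls short of 46207/57 but 21.75³ = 658503/64 reaches it, so n = 3.

3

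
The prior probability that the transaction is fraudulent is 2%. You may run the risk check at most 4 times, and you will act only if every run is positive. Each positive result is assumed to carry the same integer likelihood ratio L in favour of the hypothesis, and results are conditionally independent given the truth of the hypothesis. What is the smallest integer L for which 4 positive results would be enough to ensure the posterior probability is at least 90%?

Prior odds = 0.02/0.98 = 1/49.
Target odds = 0.9/0.1 = 9.
Need L⁴ ≥ 9 ÷ (1/49) = 441.
4⁴ = 256 < 441 ≤ 625 = 5⁴, so L = 5.

5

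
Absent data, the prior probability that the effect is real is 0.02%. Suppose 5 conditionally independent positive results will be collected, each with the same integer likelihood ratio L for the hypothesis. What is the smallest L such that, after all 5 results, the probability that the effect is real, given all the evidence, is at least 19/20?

Prior odds = 0.0002/0.9998 = 1/4999.
Target odds = 0.95/0.05 = 19.
Need L⁵ ≥ 19 ÷ (1/4999) = 94981.
9⁵ = 59049 < 94981 ≤ 100000 = 10⁵, so L = 10.

10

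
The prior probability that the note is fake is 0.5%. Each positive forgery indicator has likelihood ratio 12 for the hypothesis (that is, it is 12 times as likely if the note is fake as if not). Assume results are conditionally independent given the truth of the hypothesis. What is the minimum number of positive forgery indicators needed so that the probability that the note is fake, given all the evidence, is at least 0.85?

3

Prior odds: 0.005 ÷ 0.995 = 1/199.
Likelihood ratio per positive forgery indicator = 12.
Target odds: 0.85 ÷ 0.15 = 17/3.
Need (1/199) × 12ⁿ ≥ 17/3, i.e. 12ⁿ ≥ 3383/3.
12² = 144 falls short of 3383/3 but 12³ = 1728 reaches it, so n = 3.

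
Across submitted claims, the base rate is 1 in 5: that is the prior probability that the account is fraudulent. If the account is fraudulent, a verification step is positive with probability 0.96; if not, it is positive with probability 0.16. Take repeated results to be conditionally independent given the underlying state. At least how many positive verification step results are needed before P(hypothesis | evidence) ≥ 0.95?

3

Prior odds = 0.2/0.8 = 0.25.
Likelihood ratio of a positive = 0.96/0.16 = 6.
Target posterior odds = 0.95/0.05 = 19.
Need 0.25 × 6ⁿ ≥ 19, i.e. 6ⁿ ≥ 76.
6² = 36 falls short of 76 but 6³ = 216 reaches it, so n = 3.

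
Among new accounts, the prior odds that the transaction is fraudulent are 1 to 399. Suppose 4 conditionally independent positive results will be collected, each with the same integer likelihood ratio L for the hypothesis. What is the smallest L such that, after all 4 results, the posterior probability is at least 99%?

15

Prior odds = 1/399.
Target odds = 0.99/0.01 = 99.
Need L⁴ ≥ 99 ÷ (1/399) = 39501.
14⁴ = 38416 < 39501 ≤ 50625 = 15⁴, so L = 15.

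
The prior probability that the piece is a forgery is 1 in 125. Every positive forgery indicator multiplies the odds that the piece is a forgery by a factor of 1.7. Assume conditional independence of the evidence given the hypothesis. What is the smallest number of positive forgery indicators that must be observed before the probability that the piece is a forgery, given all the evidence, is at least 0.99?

Prior odds = 0.008/0.992 = 1/124.
Likelihood ratio per positive forgery indicator = 1.7.
Target posterior odds = 0.99/0.01 = 99.
Require 1.7ⁿ ≥ 99 ÷ (1/124) = 12276.
1.7¹⁷ ≈8272.4 falls short of 12276 but 1.7¹⁸ ≈14063.1 reaches it, so n = 18.

18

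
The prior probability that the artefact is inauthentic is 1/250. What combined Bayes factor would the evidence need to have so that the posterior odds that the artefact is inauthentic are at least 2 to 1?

Prior odds = 0.004/0.996 = 1/249.
Target odds = 2.
Required Bayes factor = 2 ÷ (1/249) = 498.

498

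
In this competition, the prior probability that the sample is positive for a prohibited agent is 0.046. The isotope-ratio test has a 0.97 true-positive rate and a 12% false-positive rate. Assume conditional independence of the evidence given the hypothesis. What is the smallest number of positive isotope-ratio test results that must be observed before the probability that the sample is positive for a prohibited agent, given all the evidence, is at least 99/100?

4

Prior odds: 0.046 ÷ 0.954 = 23/477.
Likelihood ratio of a positive result = 0.97/0.12 = 97/12.
Target posterior odds = 0.99/0.01 = 99.
Require (97/12)ⁿ ≥ 99 ÷ (23/477) = 47223/23.
(97/12)³ = 912673/1728 falls short of 47223/23 but (97/12)⁴ = 88529281/20736 reaches it, so n = 4.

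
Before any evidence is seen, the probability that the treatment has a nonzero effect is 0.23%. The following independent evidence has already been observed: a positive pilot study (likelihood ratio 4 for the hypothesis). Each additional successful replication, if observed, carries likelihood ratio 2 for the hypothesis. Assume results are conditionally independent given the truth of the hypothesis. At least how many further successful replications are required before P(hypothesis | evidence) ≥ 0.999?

Prior odds = 0.0023/0.9977 = 23/9977.
Bayes factor of the evidence already in hand = 4.
Odds after that evidence = (23/9977) × 4 = 92/9977.
Target odds = 0.999/0.001 = 999.
Need 2ⁿ ≥ 999 ÷ (92/9977) = 9967023/92.
2¹⁶ = 65536 falls short of 9967023/92 but 2¹⁷ = 131072 reaches it, so n = 17.

17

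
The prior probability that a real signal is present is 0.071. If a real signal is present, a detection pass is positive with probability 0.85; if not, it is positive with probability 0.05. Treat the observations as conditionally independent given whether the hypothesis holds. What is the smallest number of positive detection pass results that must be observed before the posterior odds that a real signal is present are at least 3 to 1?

2

Prior odds: 0.071 ÷ 0.929 = 71/929.
Likelihood ratio of a positive = 0.85/0.05 = 17.
Target odds = 3.
Need (71/929) × 17ⁿ ≥ 3, i.e. 17ⁿ ≥ 2787/71.
17¹ = 17 falls short of 2787/71 but 17² = 289 reaches it, so n = 2.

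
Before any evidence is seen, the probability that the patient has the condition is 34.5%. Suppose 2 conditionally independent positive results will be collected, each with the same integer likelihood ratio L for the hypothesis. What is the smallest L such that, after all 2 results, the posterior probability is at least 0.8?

Prior odds = 0.345/0.655 = 69/131.
Target odds = 0.8/0.2 = 4.
Need L² ≥ 4 ÷ (69/131) = 524/69.
2² = 4 < 524/69 ≤ 9 = 3², so L = 3.

3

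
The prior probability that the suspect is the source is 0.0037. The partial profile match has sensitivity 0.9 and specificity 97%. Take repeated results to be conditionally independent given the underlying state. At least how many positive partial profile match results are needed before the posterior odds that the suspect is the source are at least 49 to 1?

3

Prior odds: 0.0037 ÷ 0.9963 = 37/9963.
False-positive rate = 1 − 0.97 = 0.03; likelihood ratio of a positive = 0.9/0.03 = 30.
Target odds = 49.
Need (37/9963) × 30ⁿ ≥ 49, i.e. 30ⁿ ≥ 488187/37.
30² = 900 falls short of 488187/37 but 30³ = 27000 reaches it, so n = 3.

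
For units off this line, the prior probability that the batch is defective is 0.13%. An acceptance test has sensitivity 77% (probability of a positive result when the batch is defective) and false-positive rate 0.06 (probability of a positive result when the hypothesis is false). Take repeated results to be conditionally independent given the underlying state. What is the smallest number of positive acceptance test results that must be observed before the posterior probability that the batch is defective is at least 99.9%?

6

Prior odds = 0.0013/0.9987 = 13/9987.
Likelihood ratio of a positive result = 0.77/0.06 = 77/6.
Target odds: 0.999 ÷ 0.001 = 999.
Need (13/9987) × (77/6)ⁿ ≥ 999, i.e. (77/6)ⁿ ≥ 9977013/13.
(77/6)⁵ ≈348095 falls short of 9977013/13 but (77/6)⁶ ≈4.46721e+06 reaches it, so n = 6.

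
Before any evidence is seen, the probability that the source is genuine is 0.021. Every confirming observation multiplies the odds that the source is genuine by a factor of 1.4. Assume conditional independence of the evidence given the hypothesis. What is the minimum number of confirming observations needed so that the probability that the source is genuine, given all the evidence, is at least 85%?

Prior odds: 0.021 ÷ 0.979 = 21/979.
Likelihood ratio per confirming observation = 1.4.
Target odds: 0.85 ÷ 0.15 = 17/3.
Need (21/979) × 1.4ⁿ ≥ 17/3, i.e. 1.4ⁿ ≥ 16643/63.
1.4¹⁶ ≈217.795 falls short of 16643/63 but 1.4¹⁷ ≈304.913 reaches it, so n = 17.

17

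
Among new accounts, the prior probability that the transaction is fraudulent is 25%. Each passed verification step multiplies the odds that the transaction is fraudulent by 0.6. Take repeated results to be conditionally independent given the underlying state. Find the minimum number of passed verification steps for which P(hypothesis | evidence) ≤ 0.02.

6

Prior odds = 0.25/0.75 = 1/3.
Likelihood ratio per passed verification step = 0.6.
Target posterior odds = 0.02/0.98 = 1/49.
Need (1/3) × 0.6ⁿ ≤ 1/49, i.e. 0.6ⁿ ≤ 3/49.
0.6⁵ = 0.07776 is still above 3/49 but 0.6⁶ = 729/15625 is at or below it, so n = 6.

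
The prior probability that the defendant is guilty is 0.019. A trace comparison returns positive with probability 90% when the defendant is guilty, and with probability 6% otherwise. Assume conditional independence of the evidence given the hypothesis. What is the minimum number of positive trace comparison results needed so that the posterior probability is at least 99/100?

4

Prior odds: 0.019 ÷ 0.981 = 19/981.
Likelihood ratio of a positive result = 0.9/0.06 = 15.
Target odds: 0.99 ÷ 0.01 = 99.
Require 15ⁿ ≥ 99 ÷ (19/981) = 97119/19.
15³ = 3375 falls short of 97119/19 but 15⁴ = 50625 reaches it, so n = 4.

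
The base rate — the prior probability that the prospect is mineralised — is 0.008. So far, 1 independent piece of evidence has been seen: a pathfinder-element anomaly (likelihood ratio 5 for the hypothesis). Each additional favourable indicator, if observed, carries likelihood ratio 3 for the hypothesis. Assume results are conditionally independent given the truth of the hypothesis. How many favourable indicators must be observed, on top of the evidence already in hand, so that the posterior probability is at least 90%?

Prior odds = 0.008/0.992 = 1/124.
Bayes factor of the evidence already in hand = 5.
Odds after that evidence = (1/124) × 5 = 5/124.
Target odds = 0.9/0.1 = 9.
Need 3ⁿ ≥ 9 ÷ (5/124) = 223.2.
3⁴ = 81 falls short of 223.2 but 3⁵ = 243 reaches it, so n = 5.

5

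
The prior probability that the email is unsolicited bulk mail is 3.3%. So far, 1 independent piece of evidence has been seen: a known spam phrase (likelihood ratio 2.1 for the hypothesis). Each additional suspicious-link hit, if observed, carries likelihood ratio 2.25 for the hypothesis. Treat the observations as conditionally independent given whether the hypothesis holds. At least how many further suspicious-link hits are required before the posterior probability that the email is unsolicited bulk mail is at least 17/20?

Prior odds = 0.033/0.967 = 33/967.
Bayes factor of the evidence already in hand = 2.1.
Odds after that evidence = (33/967) × 2.1 = 693/9670.
Target odds = 0.85/0.15 = 17/3.
Need 2.25ⁿ ≥ 17/3 ÷ (693/9670) = 164390/2079.
2.25⁵ = 59049/1024 falls short of 164390/2079 but 2.25⁶ = 531441/4096 reaches it, so n = 6.

6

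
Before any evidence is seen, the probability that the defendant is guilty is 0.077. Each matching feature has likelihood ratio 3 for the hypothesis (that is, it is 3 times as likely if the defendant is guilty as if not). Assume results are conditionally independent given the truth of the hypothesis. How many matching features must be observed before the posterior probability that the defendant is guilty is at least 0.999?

9

Prior odds = 0.077/0.923 = 77/923.
Likelihood ratio per matching feature = 3.
Target posterior odds = 0.999/0.001 = 999.
Require 3ⁿ ≥ 999 ÷ (77/923) = 922077/77.
3⁸ = 6561 falls short of 922077/77 but 3⁹ = 19683 reaches it, so n = 9.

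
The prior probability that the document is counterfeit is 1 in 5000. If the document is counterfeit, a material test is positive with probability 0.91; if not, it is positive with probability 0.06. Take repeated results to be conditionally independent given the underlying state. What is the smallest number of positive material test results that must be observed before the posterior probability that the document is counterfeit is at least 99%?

5

Prior odds: 0.0002 ÷ 0.9998 = 1/4999.
Likelihood ratio of a positive = 0.91/0.06 = 91/6.
Target odds: 0.99 ÷ 0.01 = 99.
Require (91/6)ⁿ ≥ 99 ÷ (1/4999) = 494901.
(91/6)⁴ = 68574961/1296 falls short of 494901 but (91/6)⁵ ≈802510 reaches it, so n = 5.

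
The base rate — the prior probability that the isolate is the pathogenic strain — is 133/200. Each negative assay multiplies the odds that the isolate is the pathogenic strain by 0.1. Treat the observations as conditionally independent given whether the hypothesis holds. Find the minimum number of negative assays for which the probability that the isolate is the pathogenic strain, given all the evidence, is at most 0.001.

4

Prior odds = 0.665/0.335 = 133/67.
Likelihood ratio per negative assay = 0.1.
Target odds: 0.001 ÷ 0.999 = 1/999.
Need (133/67) × 0.1ⁿ ≤ 1/999, i.e. 0.1ⁿ ≤ 67/132867.
0.1³ = 0.001 is still above 67/132867 but 0.1⁴ = 0.0001 is at or below it, so n = 4.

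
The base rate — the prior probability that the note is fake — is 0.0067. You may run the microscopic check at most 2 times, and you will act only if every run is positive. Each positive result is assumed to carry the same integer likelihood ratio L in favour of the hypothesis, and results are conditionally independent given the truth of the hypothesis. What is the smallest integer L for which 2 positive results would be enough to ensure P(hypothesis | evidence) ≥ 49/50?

86

Prior odds = 0.0067/0.9933 = 67/9933.
Target odds = 0.98/0.02 = 49.
Need L² ≥ 49 ÷ (67/9933) = 486717/67.
85² = 7225 < 486717/67 ≤ 7396 = 86², so L = 86.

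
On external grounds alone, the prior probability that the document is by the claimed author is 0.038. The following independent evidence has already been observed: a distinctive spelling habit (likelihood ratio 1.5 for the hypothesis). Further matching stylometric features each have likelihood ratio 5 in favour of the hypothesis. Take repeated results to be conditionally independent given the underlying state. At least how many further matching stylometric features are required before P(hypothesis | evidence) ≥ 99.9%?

7

Prior odds = 0.038/0.962 = 19/481.
Bayes factor of the evidence already in hand = 1.5.
Odds after that evidence = (19/481) × 1.5 = 57/962.
Target odds = 0.999/0.001 = 999.
Need 5ⁿ ≥ 999 ÷ (57/962) = 320346/19.
5⁶ = 15625 falls short of 320346/19 but 5⁷ = 78125 reaches it, so n = 7.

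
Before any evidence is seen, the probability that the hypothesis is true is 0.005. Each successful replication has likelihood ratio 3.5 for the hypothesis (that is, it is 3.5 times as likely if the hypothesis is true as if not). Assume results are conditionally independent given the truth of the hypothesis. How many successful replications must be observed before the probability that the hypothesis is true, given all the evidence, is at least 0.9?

6

Prior odds: 0.005 ÷ 0.995 = 1/199.
Likelihood ratio per successful replication = 3.5.
Target odds: 0.9 ÷ 0.1 = 9.
Need (1/199) × 3.5ⁿ ≥ 9, i.e. 3.5ⁿ ≥ 1791.
3.5⁵ = 525.21875 falls short of 1791 but 3.5⁶ = 1838.265625 reaches it, so n = 6.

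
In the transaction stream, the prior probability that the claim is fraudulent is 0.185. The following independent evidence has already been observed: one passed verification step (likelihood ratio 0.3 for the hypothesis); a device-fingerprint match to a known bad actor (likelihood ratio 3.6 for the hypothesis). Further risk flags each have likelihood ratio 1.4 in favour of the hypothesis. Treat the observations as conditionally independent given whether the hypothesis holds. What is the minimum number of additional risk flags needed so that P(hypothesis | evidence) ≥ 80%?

9

Prior odds = 0.185/0.815 = 37/163.
Combined Bayes factor of the evidence already in hand = 0.3 × 3.6 = 1.08.
Odds after that evidence = (37/163) × 1.08 = 999/4075.
Target odds = 0.8/0.2 = 4.
Need 1.4ⁿ ≥ 4 ÷ (999/4075) = 16300/999.
1.4⁸ = 5764801/390625 falls short of 16300/999 but 1.4⁹ = 40353607/1953125 reaches it, so n = 9.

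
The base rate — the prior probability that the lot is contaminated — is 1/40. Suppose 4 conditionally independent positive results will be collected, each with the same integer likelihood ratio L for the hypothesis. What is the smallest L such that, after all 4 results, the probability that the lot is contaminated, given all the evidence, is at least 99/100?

8

Prior odds = 0.025/0.975 = 1/39.
Target odds = 0.99/0.01 = 99.
Need L⁴ ≥ 99 ÷ (1/39) = 3861.
7⁴ = 2401 < 3861 ≤ 4096 = 8⁴, so L = 8.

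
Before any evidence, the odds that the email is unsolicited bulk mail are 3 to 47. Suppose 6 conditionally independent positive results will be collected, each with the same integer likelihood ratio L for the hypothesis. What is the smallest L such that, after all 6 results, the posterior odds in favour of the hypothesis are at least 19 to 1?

Prior odds = 3/47.
Target odds = 19.
Need L⁶ ≥ 19 ÷ (3/47) = 893/3.
2⁶ = 64 < 893/3 ≤ 729 = 3⁶, so L = 3.

3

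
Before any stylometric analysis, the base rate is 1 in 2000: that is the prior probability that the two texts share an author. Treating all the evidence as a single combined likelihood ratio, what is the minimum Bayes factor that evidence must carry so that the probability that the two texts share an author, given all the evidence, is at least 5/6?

Prior odds = 0.0005/0.9995 = 1/1999.
Target odds = (5/6)/(1/6) = 5.
Required Bayes factor = 5 ÷ (1/1999) = 9995.

9995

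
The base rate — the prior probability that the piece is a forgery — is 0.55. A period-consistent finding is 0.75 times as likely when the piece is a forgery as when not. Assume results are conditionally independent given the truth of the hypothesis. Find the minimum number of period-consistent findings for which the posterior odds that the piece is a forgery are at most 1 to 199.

20

Prior odds: 0.55 ÷ 0.45 = 11/9.
Likelihood ratio per period-consistent finding = 0.75.
Target odds = 1/199.
Need (11/9) × 0.75ⁿ ≤ 1/199, i.e. 0.75ⁿ ≤ 9/2189.
0.75¹⁹ ≈0.00422828 is still above 9/2189 but 0.75²⁰ ≈0.00317121 is at or below it, so n = 20.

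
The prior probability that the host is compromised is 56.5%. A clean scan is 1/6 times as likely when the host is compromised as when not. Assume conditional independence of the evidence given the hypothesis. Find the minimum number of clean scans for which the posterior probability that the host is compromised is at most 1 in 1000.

5

Prior odds = 0.565/0.435 = 113/87.
Likelihood ratio per clean scan = 1/6.
Target posterior odds = 0.001/0.999 = 1/999.
Need (113/87) × (1/6)ⁿ ≤ 1/999, i.e. (1/6)ⁿ ≤ 29/37629.
(1/6)⁴ = 1/1296 is still above 29/37629 but (1/6)⁵ = 1/7776 is at or below it, so n = 5.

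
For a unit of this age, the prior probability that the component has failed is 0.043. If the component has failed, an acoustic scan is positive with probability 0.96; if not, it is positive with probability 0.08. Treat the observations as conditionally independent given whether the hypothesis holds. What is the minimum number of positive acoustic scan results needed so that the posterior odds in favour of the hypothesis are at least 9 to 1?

3

Prior odds = 0.043/0.957 = 43/957.
Likelihood ratio of a positive = 0.96/0.08 = 12.
Target odds = 9.
Need (43/957) × 12ⁿ ≥ 9, i.e. 12ⁿ ≥ 8613/43.
12² = 144 falls short of 8613/43 but 12³ = 1728 reaches it, so n = 3.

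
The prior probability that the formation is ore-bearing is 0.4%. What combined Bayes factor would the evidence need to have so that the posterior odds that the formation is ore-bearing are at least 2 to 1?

Prior odds = 0.004/0.996 = 1/249.
Target odds = 2.
Required Bayes factor = 2 ÷ (1/249) = 498.

498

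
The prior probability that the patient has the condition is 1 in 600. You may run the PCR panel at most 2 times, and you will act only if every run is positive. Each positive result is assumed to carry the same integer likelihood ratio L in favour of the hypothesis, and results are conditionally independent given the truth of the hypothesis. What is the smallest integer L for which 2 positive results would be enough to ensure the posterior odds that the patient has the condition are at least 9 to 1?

74

Prior odds = (1/600)/(599/600) = 1/599.
Target odds = 9.
Need L² ≥ 9 ÷ (1/599) = 5391.
73² = 5329 < 5391 ≤ 5476 = 74², so L = 74.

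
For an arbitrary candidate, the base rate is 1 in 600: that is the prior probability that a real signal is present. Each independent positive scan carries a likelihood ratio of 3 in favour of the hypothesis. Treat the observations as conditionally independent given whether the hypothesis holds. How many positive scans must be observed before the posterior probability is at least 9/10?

8

Prior odds: (1/600) ÷ (599/600) = 1/599.
Likelihood ratio per positive scan = 3.
Target odds: 0.9 ÷ 0.1 = 9.
Require 3ⁿ ≥ 9 ÷ (1/599) = 5391.
3⁷ = 2187 falls short of 5391 but 3⁸ = 6561 reaches it, so n = 8.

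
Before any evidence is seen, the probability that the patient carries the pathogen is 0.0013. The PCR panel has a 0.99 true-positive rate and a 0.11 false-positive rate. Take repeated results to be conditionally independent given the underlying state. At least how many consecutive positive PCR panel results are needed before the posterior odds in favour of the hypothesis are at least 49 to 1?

Prior odds: 0.0013 ÷ 0.9987 = 13/9987.
Likelihood ratio of a positive result = 0.99/0.11 = 9.
Target odds = 49.
Require 9ⁿ ≥ 49 ÷ (13/9987) = 489363/13.
9⁴ = 6561 falls short of 489363/13 but 9⁵ = 59049 reaches it, so n = 5.

5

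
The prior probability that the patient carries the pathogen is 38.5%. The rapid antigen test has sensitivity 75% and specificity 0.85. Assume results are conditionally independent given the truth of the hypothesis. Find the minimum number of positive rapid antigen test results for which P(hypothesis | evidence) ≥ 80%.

2

Prior odds = 0.385/0.615 = 77/123.
False-positive rate = 1 − 0.85 = 0.15; likelihood ratio of a positive = 0.75/0.15 = 5.
Target posterior odds = 0.8/0.2 = 4.
Need (77/123) × 5ⁿ ≥ 4, i.e. 5ⁿ ≥ 492/77.
5¹ = 5 falls short of 492/77 but 5² = 25 reaches it, so n = 2.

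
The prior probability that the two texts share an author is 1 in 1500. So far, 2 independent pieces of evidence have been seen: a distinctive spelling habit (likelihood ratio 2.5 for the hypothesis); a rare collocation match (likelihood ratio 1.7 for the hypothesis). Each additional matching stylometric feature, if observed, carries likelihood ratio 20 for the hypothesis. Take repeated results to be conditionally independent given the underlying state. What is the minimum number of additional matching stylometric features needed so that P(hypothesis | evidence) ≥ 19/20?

Prior odds = (1/1500)/(1499/1500) = 1/1499.
Combined Bayes factor of the evidence already in hand = 2.5 × 1.7 = 4.25.
Odds after that evidence = (1/1499) × 4.25 = 17/5996.
Target odds = 0.95/0.05 = 19.
Need 20ⁿ ≥ 19 ÷ (17/5996) = 113924/17.
20² = 400 falls short of 113924/17 but 20³ = 8000 reaches it, so n = 3.

3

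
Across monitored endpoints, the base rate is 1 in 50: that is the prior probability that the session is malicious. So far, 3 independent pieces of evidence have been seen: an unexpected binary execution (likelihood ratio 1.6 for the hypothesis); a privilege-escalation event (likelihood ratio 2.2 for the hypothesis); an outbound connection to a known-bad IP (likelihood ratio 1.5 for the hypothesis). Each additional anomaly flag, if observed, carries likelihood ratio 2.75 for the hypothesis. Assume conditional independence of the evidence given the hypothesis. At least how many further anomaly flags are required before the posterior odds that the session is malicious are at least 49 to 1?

Prior odds = 0.02/0.98 = 1/49.
Combined Bayes factor of the evidence already in hand = 1.6 × 2.2 × 1.5 = 5.28.
Odds after that evidence = (1/49) × 5.28 = 132/1225.
Target odds = 49.
Need 2.75ⁿ ≥ 49 ÷ (132/1225) = 60025/132.
2.75⁶ = 1771561/4096 falls short of 60025/132 but 2.75⁷ = 19487171/16384 reaches it, so n = 7.

7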